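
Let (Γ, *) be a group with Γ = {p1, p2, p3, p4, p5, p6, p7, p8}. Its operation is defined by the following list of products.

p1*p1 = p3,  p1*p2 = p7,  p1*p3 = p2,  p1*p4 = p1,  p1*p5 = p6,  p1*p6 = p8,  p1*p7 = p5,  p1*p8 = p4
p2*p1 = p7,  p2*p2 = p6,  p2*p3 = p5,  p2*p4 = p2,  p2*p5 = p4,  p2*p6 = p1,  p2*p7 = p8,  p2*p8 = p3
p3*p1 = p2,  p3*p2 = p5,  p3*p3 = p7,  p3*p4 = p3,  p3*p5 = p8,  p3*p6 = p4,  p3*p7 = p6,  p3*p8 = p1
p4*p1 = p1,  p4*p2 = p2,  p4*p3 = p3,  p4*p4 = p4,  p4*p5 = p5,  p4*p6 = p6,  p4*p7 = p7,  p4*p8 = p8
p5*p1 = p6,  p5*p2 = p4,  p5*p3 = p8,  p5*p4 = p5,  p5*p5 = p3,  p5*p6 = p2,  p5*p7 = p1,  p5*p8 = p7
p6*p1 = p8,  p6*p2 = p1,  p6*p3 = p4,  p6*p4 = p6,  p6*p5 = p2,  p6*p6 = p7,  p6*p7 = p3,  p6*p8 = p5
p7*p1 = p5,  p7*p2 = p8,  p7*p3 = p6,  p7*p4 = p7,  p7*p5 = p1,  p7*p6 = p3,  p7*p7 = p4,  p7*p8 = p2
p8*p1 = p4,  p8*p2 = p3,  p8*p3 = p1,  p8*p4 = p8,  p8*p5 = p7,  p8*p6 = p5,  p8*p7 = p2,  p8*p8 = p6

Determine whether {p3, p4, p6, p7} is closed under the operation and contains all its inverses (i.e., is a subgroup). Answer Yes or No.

Yes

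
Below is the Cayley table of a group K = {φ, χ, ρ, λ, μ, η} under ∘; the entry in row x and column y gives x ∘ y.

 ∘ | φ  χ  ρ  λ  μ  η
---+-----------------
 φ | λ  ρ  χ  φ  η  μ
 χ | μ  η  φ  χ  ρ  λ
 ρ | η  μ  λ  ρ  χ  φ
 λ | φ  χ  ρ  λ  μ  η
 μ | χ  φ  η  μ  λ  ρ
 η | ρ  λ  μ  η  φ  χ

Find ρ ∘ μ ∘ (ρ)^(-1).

The identity is λ. In row ρ, the entry λ sits in column ρ, so ρ^(-1) = ρ.
ρ ∘ μ = χ
χ ∘ ρ = φ

φ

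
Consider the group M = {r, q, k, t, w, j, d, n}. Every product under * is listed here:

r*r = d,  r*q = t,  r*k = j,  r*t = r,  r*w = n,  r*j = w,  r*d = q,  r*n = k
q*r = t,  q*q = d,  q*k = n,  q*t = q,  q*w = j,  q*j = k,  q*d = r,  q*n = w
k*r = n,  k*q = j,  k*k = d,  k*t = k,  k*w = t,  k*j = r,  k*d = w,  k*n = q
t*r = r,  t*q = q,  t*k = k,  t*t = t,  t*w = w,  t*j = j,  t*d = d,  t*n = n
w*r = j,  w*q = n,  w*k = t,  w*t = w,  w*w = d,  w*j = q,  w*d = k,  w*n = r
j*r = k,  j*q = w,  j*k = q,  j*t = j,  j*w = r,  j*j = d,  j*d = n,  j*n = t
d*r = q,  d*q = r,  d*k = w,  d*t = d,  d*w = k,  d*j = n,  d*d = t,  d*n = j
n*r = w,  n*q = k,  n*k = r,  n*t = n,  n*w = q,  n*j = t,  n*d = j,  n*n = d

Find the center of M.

An element z is central iff its row equals its column in the table.
For n: n * r = w ≠ k = r * n, so n ∉ Z.
Checking each element this way leaves Z(M) = {d, t}.

{d, t}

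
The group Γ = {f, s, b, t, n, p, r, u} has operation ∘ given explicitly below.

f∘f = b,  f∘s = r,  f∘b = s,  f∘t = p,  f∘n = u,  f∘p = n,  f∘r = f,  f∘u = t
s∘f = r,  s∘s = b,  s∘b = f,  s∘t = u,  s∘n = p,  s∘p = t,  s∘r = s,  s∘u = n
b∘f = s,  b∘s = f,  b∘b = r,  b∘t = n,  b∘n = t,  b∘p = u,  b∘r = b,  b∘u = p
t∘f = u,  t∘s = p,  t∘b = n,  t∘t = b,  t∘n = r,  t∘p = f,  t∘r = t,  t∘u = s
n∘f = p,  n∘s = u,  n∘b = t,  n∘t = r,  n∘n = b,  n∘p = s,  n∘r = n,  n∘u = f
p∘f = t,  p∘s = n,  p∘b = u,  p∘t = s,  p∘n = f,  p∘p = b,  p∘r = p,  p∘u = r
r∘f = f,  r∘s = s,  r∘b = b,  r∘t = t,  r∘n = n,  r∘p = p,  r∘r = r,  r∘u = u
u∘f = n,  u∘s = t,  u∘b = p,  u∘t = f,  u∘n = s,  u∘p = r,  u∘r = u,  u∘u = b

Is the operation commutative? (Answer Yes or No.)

u ∘ n = s but n ∘ u = f.
Since u and n do not commute, Γ is not abelian.

No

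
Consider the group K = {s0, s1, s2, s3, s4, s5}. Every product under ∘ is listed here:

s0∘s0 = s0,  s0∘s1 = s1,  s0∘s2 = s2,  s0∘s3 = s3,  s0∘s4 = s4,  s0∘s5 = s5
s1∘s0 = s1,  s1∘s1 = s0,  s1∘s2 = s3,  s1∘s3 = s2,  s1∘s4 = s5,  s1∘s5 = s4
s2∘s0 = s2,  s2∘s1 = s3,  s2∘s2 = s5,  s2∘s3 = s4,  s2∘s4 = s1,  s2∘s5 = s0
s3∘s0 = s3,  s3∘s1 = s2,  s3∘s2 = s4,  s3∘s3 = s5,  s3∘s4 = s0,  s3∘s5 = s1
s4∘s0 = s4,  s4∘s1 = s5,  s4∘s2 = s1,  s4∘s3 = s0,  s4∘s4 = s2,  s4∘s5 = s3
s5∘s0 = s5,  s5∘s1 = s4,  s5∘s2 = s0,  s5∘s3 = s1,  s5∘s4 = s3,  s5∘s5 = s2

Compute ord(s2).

The identity element is s0 (its row matches the header).
s2^1 = s2
s2^2 = s2 ∘ s2 = s5
s2^3 = s5 ∘ s2 = s0
The first power of s2 equal to the identity is s2^3, so ord(s2) = 3.

3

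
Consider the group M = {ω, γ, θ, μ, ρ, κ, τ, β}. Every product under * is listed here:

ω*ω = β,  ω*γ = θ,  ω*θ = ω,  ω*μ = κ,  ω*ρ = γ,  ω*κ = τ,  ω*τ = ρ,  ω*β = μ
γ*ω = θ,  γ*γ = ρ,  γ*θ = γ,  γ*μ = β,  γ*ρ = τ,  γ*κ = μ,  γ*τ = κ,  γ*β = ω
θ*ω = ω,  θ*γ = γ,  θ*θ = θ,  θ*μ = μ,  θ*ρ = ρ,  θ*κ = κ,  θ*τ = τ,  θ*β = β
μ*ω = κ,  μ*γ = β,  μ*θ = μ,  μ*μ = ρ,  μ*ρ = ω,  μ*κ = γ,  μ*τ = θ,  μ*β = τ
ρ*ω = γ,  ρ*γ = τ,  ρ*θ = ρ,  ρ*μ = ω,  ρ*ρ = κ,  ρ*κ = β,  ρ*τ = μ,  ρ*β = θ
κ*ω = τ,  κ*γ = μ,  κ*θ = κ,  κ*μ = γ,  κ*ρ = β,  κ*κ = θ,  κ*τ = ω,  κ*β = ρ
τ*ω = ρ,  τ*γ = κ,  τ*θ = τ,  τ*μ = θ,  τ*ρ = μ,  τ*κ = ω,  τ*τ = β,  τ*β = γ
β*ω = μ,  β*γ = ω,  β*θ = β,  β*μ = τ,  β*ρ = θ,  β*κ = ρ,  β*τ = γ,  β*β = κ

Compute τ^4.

κ

τ^1 = τ
τ^2 = τ*τ = β
τ^3 = β*τ = γ
τ^4 = γ*τ = κ
(Structurally, M here is isomorphic to the cyclic group Z_8.)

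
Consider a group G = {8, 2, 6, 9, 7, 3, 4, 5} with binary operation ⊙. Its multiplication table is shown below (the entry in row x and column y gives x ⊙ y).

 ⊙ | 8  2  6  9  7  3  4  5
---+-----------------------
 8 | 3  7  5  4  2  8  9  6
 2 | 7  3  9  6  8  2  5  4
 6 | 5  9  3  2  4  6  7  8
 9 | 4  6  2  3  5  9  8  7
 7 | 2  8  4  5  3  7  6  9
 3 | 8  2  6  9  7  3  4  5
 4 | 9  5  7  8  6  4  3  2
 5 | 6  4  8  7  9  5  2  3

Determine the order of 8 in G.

2

The identity element is 3 (its row matches the header).
8^1 = 8
8^2 = 8 ⊙ 8 = 3
The first power of 8 equal to the identity is 8^2, so ord(8) = 2.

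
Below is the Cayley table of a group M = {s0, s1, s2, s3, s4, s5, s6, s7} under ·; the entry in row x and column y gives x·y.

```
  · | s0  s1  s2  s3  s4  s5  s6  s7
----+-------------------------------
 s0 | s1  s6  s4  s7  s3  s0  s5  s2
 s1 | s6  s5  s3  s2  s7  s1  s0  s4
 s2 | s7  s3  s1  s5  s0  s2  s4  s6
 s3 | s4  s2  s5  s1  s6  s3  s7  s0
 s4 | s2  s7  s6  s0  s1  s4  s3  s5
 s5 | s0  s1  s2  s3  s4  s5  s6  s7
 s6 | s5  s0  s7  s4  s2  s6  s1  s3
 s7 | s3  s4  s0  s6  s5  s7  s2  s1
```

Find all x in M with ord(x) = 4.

{s0, s2, s3, s4, s6, s7}

Identity is s5. Compute the order of each non-identity element by repeated multiplication:
  s0: s0 → s1 → s6 → s5  (order 4)
  s1: s1 → s5  (order 2)
  s2: s2 → s1 → s3 → s5  (order 4)
  s3: s3 → s1 → s2 → s5  (order 4)
  s4: s4 → s1 → s7 → s5  (order 4)
  s6: s6 → s1 → s0 → s5  (order 4)
  s7: s7 → s1 → s4 → s5  (order 4)
Elements of order 4: {s0, s2, s3, s4, s6, s7}.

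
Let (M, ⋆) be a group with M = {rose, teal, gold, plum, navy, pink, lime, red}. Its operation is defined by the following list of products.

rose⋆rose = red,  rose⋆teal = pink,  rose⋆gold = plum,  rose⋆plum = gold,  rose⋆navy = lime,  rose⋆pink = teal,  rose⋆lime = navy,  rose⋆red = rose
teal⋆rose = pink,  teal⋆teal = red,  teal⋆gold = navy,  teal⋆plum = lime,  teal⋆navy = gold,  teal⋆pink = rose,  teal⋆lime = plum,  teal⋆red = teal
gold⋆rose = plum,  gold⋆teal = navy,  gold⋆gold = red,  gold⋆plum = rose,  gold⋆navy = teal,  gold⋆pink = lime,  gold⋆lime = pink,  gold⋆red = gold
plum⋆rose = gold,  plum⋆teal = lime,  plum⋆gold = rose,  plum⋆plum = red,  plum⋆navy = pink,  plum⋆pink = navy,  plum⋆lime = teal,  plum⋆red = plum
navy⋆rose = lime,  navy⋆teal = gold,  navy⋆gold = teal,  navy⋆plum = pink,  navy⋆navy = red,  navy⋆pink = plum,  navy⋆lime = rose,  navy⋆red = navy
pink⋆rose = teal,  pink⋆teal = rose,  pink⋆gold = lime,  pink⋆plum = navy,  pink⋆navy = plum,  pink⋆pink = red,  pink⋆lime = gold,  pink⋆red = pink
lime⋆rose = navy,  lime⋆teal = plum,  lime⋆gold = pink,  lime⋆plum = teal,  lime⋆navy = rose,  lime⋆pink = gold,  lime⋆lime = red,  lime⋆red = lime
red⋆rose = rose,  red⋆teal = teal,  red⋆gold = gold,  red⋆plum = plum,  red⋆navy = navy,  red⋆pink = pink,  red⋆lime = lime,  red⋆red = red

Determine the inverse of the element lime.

lime

First locate the identity: row red matches the header, so red is the identity.
Scan row lime for red: lime ⋆ lime = red. Hence lime^(-1) = lime.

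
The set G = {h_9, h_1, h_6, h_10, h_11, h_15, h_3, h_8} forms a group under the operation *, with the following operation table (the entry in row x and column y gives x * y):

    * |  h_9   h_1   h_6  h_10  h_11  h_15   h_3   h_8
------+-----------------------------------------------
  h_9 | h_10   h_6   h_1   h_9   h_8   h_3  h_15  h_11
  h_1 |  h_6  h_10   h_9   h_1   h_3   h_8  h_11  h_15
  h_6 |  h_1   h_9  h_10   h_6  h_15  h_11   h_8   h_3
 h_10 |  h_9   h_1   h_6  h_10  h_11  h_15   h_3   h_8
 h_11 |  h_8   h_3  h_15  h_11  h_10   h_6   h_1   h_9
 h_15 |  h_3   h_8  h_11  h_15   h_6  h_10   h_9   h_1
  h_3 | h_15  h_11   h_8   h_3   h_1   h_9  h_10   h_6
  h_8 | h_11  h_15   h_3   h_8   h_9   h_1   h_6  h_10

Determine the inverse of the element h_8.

h_8

First locate the identity: row h_10 matches the header, so h_10 is the identity.
Scan row h_8 for h_10: h_8 * h_8 = h_10. Hence h_8^(-1) = h_8.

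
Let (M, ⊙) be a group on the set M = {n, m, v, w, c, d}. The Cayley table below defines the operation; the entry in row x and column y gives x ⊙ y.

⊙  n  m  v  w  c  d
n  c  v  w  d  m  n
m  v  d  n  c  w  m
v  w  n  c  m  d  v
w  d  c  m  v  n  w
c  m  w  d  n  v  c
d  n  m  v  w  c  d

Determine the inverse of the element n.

First locate the identity: row d matches the header, so d is the identity.
Scan row n for d: n ⊙ w = d. Hence n^(-1) = w.

w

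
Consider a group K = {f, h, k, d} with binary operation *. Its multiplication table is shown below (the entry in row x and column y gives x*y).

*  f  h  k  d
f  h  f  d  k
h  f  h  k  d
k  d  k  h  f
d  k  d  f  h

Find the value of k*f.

Read row k, column f: k*f = d.
(Structurally, K here is isomorphic to the Klein four-group V_4.)

d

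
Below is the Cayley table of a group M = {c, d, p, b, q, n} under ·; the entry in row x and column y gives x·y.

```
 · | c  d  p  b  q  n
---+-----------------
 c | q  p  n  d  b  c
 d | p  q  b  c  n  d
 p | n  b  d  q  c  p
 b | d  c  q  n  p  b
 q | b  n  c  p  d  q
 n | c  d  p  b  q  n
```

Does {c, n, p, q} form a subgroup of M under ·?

p·p = d, which is not in {c, n, p, q}.
The subset is not closed under ·, so it is not a subgroup.

No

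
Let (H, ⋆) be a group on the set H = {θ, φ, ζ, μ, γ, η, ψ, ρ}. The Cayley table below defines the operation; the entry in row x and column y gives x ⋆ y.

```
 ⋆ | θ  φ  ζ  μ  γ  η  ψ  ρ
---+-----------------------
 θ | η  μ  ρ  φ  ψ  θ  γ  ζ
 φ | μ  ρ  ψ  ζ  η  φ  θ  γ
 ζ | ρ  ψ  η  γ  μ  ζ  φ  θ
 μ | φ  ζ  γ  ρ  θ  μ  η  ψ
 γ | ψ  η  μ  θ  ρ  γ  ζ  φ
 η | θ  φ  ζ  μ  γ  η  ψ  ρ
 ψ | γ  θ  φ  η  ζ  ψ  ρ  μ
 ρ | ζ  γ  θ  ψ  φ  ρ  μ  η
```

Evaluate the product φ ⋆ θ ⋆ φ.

ζ

φ ⋆ θ = μ
μ ⋆ φ = ζ
(Structurally, H here is isomorphic to Z_2 x Z_4.)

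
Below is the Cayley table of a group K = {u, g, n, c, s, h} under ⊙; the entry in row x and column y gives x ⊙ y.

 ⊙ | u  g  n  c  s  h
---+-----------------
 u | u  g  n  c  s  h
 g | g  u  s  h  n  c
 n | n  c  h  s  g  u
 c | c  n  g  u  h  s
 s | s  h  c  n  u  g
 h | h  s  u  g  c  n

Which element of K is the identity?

The identity e satisfies e ⊙ x = x for all x, so its row in the table reproduces the column headers.
Row u reads: u, g, n, c, s, h — exactly the header order. So u is the identity.
(Structurally, K here is isomorphic to the symmetric group S_3.)

u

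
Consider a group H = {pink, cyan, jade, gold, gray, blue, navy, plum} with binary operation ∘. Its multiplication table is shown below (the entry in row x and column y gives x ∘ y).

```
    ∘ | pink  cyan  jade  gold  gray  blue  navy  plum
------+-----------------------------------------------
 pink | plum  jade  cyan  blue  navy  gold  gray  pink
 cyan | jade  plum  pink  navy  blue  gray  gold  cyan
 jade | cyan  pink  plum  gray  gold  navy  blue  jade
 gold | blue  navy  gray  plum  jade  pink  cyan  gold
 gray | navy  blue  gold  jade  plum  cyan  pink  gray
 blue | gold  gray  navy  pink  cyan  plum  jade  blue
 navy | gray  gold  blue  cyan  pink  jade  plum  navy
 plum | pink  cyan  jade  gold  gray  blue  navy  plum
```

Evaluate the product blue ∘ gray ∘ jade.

pink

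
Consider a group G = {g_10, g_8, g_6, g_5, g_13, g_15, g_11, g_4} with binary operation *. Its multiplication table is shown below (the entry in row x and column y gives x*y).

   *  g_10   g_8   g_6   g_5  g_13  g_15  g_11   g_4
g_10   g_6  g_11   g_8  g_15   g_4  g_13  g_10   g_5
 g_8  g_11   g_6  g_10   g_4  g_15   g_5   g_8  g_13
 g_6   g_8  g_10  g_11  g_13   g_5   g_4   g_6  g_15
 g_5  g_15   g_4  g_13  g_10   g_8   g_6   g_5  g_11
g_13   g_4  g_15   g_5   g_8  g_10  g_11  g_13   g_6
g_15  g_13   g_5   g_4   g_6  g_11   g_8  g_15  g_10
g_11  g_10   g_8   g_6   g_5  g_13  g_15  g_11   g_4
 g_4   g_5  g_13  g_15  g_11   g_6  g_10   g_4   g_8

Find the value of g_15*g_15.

g_8

Read row g_15, column g_15: g_15*g_15 = g_8.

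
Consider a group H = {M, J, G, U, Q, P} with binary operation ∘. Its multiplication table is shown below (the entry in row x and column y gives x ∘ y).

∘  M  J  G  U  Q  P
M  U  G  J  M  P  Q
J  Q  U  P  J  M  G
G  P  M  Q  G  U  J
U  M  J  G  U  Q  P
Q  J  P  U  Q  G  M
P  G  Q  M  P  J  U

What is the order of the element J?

The identity element is U (its row matches the header).
J^1 = J
J^2 = J ∘ J = U
The first power of J equal to the identity is J^2, so ord(J) = 2.

2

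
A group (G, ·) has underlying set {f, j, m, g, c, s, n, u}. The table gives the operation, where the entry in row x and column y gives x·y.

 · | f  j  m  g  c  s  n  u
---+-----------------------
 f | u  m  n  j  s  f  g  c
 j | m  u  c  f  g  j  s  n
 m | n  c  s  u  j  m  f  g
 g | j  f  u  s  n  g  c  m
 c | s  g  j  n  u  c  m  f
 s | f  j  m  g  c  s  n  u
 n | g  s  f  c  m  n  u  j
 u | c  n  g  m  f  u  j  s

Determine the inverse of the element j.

n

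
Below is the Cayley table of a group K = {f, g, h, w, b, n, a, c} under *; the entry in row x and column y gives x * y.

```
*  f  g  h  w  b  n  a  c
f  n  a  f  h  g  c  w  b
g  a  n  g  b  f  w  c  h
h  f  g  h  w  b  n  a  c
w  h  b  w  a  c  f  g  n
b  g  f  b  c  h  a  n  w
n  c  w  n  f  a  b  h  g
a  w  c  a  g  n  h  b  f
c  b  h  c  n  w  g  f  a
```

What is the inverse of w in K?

First locate the identity: row h matches the header, so h is the identity.
Scan row w for h: w * f = h. Hence w^(-1) = f.

f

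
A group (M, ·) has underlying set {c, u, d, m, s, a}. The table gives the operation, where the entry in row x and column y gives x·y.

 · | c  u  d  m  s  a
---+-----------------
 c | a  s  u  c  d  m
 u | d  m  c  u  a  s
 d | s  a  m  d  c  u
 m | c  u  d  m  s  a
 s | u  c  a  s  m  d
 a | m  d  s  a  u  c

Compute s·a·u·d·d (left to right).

s·a = d
d·u = a
a·d = s
s·d = a

a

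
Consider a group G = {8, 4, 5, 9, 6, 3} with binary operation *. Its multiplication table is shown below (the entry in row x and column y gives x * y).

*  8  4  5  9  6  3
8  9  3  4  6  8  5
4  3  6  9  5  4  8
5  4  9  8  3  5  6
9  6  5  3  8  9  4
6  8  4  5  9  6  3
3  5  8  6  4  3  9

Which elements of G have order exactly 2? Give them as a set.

{4}

Identity is 6. Compute the order of each non-identity element by repeated multiplication:
  8: 8 → 9 → 6  (order 3)
  4: 4 → 6  (order 2)
  5: 5 → 8 → 4 → 9 → 3 → 6  (order 6)
  9: 9 → 8 → 6  (order 3)
  3: 3 → 9 → 4 → 8 → 5 → 6  (order 6)
Elements of order 2: {4}.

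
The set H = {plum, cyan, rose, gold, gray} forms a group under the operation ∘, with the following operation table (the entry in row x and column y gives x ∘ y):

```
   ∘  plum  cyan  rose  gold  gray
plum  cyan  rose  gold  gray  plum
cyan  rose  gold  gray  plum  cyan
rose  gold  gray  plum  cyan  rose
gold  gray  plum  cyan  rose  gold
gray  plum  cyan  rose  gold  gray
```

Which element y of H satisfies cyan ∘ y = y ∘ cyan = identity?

First locate the identity: row gray matches the header, so gray is the identity.
Scan row cyan for gray: cyan ∘ rose = gray. Hence cyan^(-1) = rose.

rose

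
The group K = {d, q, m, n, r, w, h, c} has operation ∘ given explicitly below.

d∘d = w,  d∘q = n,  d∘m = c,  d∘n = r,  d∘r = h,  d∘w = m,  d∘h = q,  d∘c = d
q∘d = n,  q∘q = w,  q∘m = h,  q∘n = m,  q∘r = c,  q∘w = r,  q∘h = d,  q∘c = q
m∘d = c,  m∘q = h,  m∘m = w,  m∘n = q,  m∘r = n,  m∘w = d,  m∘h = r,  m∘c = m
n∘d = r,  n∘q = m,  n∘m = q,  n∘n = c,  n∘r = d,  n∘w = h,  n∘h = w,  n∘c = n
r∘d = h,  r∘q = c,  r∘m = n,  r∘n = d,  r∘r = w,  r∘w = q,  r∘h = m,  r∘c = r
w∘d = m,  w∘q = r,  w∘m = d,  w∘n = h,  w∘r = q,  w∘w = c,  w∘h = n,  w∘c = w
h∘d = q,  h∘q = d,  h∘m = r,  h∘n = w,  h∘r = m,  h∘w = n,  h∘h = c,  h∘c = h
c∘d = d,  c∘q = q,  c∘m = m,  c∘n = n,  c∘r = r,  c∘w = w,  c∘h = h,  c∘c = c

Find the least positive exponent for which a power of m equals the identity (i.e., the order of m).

4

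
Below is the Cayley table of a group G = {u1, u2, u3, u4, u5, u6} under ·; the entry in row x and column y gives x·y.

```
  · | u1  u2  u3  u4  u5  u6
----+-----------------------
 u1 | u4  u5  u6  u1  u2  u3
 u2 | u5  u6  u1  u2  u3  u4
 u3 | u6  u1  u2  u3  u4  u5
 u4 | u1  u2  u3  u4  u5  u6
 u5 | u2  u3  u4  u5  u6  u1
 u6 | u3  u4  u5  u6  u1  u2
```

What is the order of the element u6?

3

The identity element is u4 (its row matches the header).
u6^1 = u6
u6^2 = u6·u6 = u2
u6^3 = u2·u6 = u4
The first power of u6 equal to the identity is u6^3, so ord(u6) = 3.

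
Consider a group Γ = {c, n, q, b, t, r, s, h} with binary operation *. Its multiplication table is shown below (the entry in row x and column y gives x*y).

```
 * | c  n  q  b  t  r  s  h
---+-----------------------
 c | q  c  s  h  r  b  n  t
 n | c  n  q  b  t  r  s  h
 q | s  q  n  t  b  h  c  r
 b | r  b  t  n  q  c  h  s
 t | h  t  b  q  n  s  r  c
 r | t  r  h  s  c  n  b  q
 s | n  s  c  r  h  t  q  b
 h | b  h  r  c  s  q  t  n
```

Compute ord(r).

2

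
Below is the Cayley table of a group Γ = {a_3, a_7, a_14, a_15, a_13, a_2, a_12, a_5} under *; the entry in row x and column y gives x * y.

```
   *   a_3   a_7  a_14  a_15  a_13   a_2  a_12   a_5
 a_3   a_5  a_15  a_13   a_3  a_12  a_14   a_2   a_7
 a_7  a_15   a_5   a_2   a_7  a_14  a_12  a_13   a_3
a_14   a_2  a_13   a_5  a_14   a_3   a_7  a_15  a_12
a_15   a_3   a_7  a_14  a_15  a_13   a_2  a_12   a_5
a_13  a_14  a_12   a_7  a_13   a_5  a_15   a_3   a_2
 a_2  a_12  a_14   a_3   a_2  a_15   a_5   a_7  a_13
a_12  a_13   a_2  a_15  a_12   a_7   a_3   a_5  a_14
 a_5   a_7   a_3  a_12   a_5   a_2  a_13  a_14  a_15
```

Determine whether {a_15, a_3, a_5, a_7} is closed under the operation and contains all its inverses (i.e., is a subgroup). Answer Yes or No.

Yes

{a_15, a_3, a_5, a_7} contains the identity a_15.
Checking products: every product of two elements of {a_15, a_3, a_5, a_7} (read from the table) lies in {a_15, a_3, a_5, a_7}, so the set is closed.
In a finite group, a nonempty closed subset is a subgroup. So {a_15, a_3, a_5, a_7} ≤ Γ.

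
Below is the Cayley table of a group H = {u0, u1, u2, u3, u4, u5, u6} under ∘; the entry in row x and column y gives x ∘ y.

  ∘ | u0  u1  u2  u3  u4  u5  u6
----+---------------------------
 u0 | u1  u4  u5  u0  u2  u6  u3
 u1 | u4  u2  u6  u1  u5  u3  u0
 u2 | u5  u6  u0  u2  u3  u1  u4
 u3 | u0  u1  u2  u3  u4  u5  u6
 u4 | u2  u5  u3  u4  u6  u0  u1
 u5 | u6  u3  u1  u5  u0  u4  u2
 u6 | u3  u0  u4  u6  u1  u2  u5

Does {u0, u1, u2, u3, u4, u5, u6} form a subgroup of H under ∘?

Yes

{u0, u1, u2, u3, u4, u5, u6} contains the identity u3.
Checking products: every product of two elements of {u0, u1, u2, u3, u4, u5, u6} (read from the table) lies in {u0, u1, u2, u3, u4, u5, u6}, so the set is closed.
In a finite group, a nonempty closed subset is a subgroup. So {u0, u1, u2, u3, u4, u5, u6} ≤ H.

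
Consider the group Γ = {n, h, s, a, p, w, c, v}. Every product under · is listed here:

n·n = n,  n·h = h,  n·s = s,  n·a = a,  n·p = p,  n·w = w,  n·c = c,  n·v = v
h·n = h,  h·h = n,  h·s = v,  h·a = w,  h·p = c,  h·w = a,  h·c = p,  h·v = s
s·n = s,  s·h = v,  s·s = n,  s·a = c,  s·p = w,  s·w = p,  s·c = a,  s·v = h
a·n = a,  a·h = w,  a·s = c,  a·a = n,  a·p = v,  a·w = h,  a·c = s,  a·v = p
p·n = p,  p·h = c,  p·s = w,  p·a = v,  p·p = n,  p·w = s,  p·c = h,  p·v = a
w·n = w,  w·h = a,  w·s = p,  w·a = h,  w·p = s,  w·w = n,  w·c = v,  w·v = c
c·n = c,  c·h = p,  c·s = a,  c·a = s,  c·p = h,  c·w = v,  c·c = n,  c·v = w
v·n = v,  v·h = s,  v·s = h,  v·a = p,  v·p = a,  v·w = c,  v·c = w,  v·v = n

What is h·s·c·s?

h·s = v
v·c = w
w·s = p

p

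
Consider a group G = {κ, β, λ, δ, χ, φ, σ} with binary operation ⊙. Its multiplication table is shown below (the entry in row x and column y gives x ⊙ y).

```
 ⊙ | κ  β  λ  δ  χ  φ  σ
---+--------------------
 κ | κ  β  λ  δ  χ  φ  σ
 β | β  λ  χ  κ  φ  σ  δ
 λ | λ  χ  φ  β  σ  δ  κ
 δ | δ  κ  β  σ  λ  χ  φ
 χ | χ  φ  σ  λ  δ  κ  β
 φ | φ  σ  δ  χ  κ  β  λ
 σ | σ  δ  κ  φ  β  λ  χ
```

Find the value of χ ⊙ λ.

σ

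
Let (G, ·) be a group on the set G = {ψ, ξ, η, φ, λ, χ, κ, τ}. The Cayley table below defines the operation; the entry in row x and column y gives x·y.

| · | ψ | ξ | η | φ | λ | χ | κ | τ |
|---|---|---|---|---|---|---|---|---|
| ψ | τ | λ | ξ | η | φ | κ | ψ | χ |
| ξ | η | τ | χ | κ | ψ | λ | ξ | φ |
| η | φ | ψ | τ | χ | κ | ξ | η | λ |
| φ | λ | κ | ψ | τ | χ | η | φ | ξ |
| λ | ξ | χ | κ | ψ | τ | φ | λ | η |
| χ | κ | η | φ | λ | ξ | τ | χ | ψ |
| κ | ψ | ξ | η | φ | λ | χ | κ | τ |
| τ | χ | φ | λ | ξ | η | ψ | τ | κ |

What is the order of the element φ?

The identity element is κ (its row matches the header).
φ^1 = φ
φ^2 = φ·φ = τ
φ^3 = τ·φ = ξ
φ^4 = ξ·φ = κ
The first power of φ equal to the identity is φ^4, so ord(φ) = 4.

4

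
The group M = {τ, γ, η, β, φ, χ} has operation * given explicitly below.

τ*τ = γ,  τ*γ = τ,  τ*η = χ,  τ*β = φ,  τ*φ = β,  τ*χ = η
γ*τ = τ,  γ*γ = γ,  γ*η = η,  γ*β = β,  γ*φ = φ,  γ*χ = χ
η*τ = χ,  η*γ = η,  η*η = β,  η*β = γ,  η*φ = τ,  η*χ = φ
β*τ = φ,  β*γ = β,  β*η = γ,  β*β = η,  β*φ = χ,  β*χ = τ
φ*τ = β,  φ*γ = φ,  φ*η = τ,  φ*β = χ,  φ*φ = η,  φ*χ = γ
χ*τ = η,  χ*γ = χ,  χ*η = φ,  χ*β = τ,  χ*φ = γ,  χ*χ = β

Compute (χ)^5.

χ^1 = χ
χ^2 = χ*χ = β
χ^3 = β*χ = τ
χ^4 = τ*χ = η
χ^5 = η*χ = φ

φ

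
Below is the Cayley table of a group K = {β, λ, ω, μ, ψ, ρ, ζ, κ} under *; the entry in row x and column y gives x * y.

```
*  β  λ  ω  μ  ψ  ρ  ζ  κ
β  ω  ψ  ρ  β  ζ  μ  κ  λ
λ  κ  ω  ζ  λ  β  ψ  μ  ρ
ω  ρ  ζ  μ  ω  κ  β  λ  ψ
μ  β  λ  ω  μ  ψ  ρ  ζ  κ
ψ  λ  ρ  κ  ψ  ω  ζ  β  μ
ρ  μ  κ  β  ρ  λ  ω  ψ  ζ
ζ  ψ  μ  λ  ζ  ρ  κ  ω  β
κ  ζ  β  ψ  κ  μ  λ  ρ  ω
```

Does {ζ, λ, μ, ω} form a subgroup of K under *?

{ζ, λ, μ, ω} contains the identity μ.
Checking products: every product of two elements of {ζ, λ, μ, ω} (read from the table) lies in {ζ, λ, μ, ω}, so the set is closed.
In a finite group, a nonempty closed subset is a subgroup. So {ζ, λ, μ, ω} ≤ K.

Yes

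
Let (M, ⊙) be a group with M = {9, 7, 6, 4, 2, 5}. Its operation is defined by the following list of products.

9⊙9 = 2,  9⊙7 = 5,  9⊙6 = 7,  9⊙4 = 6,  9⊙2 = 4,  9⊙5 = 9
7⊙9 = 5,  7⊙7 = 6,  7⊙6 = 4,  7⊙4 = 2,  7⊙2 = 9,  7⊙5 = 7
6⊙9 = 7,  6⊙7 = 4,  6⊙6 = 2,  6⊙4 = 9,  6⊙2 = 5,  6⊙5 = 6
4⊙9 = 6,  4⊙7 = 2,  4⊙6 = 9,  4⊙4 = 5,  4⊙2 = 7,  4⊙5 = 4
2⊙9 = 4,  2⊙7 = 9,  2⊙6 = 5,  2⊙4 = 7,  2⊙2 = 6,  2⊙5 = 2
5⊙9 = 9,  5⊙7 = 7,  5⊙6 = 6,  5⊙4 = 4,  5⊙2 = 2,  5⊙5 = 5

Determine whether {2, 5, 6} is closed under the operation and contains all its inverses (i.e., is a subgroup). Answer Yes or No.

{2, 5, 6} contains the identity 5.
Checking products: every product of two elements of {2, 5, 6} (read from the table) lies in {2, 5, 6}, so the set is closed.
In a finite group, a nonempty closed subset is a subgroup. So {2, 5, 6} ≤ M.

Yes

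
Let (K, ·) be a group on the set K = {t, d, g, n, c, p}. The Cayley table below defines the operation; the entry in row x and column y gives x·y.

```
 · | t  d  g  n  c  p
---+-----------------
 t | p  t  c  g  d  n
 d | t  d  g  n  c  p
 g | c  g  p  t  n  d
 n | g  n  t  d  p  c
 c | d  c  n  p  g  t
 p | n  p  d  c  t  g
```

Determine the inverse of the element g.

First locate the identity: row d matches the header, so d is the identity.
Scan row g for d: g·p = d. Hence g^(-1) = p.

p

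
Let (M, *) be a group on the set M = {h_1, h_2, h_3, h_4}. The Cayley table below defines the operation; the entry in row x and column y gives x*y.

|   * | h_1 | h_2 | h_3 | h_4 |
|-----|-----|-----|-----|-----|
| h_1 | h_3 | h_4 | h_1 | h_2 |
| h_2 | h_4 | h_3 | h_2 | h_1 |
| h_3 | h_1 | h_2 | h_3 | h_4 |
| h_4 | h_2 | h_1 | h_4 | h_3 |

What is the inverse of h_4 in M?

h_4

First locate the identity: row h_3 matches the header, so h_3 is the identity.
Scan row h_4 for h_3: h_4*h_4 = h_3. Hence h_4^(-1) = h_4.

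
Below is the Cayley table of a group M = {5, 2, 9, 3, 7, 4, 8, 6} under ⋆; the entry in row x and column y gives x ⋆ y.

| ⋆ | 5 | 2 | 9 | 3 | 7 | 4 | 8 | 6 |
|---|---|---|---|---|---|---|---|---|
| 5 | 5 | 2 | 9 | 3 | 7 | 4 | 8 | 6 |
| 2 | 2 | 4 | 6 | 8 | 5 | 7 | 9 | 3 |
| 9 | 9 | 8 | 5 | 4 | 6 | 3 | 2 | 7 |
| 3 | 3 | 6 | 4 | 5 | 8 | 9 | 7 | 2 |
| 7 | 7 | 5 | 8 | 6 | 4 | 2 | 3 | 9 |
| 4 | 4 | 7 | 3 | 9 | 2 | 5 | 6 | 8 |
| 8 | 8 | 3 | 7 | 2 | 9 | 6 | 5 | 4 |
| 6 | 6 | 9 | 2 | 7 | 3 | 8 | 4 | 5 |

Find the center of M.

{4, 5}

An element z is central iff its row equals its column in the table.
For 9: 9 ⋆ 2 = 8 ≠ 6 = 2 ⋆ 9, so 9 ∉ Z.
Checking each element this way leaves Z(M) = {4, 5}.
(Structurally, M here is isomorphic to the dihedral group D_4.)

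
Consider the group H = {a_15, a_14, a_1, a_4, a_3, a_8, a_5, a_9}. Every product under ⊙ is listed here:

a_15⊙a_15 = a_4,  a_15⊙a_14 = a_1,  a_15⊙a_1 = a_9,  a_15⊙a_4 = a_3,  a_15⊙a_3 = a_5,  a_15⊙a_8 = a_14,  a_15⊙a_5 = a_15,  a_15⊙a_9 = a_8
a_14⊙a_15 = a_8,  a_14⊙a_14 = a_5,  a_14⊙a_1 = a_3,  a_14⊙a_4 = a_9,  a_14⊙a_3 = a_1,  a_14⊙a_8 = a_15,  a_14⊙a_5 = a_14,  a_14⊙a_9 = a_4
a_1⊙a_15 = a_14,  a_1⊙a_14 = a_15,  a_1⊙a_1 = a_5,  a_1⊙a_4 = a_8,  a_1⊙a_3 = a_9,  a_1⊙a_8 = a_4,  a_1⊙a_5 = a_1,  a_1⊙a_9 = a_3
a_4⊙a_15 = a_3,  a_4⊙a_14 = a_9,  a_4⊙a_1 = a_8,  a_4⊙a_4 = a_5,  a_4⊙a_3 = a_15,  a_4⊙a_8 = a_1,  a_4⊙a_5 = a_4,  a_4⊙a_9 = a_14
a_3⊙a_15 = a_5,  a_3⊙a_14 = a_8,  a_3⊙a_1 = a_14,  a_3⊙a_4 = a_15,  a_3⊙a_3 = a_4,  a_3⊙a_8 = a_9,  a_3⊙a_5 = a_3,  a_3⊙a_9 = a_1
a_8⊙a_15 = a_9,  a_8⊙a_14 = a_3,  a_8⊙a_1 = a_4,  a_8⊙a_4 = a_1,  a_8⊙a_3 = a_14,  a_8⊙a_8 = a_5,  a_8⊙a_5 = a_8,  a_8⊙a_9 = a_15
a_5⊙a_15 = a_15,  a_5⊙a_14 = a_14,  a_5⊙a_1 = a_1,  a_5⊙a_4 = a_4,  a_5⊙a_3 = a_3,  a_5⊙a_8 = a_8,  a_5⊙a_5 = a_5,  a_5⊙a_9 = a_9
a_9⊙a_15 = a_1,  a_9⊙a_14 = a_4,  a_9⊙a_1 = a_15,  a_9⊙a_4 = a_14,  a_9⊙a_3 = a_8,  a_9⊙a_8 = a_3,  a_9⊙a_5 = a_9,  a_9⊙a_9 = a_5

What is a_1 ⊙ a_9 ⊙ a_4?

a_1 ⊙ a_9 = a_3
a_3 ⊙ a_4 = a_15

a_15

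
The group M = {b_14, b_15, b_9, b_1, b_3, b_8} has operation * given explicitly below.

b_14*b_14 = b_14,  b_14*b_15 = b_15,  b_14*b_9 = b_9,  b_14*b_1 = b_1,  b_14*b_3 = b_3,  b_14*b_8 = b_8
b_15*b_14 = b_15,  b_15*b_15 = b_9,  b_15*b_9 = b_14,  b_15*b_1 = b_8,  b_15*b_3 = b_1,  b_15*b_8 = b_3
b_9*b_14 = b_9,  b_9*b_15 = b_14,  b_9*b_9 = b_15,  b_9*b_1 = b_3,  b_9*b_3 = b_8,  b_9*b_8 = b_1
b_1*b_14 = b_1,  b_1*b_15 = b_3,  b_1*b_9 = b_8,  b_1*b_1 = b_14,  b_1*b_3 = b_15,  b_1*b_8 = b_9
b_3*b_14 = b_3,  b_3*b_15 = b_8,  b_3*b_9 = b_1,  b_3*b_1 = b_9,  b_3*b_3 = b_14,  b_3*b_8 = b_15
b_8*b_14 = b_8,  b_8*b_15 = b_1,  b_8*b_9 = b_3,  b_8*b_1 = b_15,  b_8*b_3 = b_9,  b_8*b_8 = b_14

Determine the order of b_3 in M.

The identity element is b_14 (its row matches the header).
b_3^1 = b_3
b_3^2 = b_3 * b_3 = b_14
The first power of b_3 equal to the identity is b_3^2, so ord(b_3) = 2.

2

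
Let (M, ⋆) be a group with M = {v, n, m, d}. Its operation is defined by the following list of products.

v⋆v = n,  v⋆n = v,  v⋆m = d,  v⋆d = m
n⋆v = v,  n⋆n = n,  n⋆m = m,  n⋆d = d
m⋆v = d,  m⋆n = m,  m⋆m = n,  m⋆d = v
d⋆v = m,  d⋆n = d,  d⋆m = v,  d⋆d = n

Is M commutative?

Yes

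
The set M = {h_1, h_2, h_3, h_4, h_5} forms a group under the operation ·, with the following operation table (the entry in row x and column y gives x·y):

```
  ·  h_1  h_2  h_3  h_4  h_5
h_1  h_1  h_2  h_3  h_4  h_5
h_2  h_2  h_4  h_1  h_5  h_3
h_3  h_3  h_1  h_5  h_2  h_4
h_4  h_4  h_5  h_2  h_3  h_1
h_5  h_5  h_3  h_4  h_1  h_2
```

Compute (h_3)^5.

h_3^1 = h_3
h_3^2 = h_3·h_3 = h_5
h_3^3 = h_5·h_3 = h_4
h_3^4 = h_4·h_3 = h_2
h_3^5 = h_2·h_3 = h_1

h_1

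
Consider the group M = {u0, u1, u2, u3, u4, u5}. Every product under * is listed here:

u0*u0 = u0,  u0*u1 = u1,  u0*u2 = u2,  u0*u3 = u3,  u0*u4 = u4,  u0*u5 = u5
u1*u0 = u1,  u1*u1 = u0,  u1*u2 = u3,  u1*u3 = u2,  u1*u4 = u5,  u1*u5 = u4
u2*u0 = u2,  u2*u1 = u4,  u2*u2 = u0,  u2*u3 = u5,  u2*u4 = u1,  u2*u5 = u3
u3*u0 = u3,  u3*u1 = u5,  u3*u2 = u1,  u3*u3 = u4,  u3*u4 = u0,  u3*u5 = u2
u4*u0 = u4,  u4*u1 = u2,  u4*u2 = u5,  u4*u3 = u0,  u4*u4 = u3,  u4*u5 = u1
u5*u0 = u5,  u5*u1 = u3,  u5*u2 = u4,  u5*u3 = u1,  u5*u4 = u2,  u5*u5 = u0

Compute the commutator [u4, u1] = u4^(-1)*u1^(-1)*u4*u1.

u4

Identity is u0; from the table u4^(-1) = u3 and u1^(-1) = u1.
u3*u1 = u5
u5*u4 = u2
u2*u1 = u4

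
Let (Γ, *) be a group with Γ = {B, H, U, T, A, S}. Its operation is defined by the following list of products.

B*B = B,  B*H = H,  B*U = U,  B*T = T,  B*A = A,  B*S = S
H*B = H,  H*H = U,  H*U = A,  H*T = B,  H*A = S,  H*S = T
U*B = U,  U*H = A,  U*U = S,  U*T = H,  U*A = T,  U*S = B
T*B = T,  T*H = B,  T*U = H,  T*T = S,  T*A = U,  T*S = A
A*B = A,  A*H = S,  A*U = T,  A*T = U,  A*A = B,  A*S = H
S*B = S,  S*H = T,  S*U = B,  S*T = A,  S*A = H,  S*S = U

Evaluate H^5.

T

H^1 = H
H^2 = H * H = U
H^3 = U * H = A
H^4 = A * H = S
H^5 = S * H = T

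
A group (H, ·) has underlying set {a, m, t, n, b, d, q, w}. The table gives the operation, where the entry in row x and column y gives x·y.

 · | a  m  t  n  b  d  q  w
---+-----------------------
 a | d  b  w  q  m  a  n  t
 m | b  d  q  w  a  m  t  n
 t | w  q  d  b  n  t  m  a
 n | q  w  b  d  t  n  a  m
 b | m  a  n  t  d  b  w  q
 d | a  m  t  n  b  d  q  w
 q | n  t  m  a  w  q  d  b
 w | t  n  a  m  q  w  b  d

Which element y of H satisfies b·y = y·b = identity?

b

First locate the identity: row d matches the header, so d is the identity.
Scan row b for d: b·b = d. Hence b^(-1) = b.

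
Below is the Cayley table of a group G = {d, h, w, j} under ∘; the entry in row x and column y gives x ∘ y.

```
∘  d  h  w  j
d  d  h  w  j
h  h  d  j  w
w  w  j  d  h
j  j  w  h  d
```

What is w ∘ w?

Read row w, column w: w ∘ w = d.

d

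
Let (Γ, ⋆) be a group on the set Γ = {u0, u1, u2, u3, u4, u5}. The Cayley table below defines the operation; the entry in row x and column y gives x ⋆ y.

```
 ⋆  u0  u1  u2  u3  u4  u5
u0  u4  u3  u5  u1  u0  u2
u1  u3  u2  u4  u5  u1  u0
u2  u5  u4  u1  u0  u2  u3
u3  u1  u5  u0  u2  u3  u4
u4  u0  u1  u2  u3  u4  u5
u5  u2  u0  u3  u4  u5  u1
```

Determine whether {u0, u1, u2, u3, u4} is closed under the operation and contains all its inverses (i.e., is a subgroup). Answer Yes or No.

No

u1 ⋆ u3 = u5, which is not in {u0, u1, u2, u3, u4}.
The subset is not closed under ⋆, so it is not a subgroup.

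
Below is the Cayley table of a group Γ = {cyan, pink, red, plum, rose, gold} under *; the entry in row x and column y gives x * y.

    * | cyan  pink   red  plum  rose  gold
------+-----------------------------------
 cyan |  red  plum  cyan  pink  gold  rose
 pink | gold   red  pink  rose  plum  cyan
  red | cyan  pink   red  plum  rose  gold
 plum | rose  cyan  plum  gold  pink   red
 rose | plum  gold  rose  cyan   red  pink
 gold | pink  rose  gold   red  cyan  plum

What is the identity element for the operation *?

red

The identity e satisfies e * x = x for all x, so its row in the table reproduces the column headers.
Row red reads: cyan, pink, red, plum, rose, gold — exactly the header order. So red is the identity.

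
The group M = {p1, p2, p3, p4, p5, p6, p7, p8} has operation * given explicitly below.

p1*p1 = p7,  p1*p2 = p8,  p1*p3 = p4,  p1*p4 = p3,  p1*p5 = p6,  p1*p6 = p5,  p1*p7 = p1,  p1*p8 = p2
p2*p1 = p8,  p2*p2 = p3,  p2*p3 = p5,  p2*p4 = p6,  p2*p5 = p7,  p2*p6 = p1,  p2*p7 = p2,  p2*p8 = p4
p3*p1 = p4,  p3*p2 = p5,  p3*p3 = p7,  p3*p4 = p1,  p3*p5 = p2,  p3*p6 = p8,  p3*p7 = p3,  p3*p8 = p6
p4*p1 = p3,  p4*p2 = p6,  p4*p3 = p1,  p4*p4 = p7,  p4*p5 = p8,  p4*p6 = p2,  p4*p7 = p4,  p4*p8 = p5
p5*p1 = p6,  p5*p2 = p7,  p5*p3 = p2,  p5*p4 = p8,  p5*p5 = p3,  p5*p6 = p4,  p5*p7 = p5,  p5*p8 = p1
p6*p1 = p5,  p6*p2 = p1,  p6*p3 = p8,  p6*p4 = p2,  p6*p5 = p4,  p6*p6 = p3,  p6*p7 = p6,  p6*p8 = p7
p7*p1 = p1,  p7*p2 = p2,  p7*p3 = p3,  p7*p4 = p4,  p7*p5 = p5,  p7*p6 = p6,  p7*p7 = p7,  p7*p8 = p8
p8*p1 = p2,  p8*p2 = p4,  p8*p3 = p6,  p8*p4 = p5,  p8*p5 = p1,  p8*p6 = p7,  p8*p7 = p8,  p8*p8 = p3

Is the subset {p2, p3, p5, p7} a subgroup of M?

{p2, p3, p5, p7} contains the identity p7.
Checking products: every product of two elements of {p2, p3, p5, p7} (read from the table) lies in {p2, p3, p5, p7}, so the set is closed.
In a finite group, a nonempty closed subset is a subgroup. So {p2, p3, p5, p7} ≤ M.

Yes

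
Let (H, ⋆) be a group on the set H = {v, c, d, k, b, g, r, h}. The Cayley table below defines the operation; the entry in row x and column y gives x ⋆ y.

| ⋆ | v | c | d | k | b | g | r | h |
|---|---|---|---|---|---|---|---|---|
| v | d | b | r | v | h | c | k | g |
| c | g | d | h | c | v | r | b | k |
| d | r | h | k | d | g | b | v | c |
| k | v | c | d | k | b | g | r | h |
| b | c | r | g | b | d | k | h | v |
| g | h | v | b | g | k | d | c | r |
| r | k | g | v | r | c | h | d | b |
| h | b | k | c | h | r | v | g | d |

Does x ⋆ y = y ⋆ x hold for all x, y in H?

No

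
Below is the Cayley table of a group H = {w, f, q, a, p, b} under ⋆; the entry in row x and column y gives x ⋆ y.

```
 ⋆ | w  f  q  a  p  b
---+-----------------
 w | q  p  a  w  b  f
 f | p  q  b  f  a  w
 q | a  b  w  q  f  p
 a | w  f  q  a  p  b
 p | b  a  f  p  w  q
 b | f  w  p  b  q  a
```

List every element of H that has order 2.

Identity is a. Compute the order of each non-identity element by repeated multiplication:
  w: w → q → a  (order 3)
  f: f → q → b → w → p → a  (order 6)
  q: q → w → a  (order 3)
  p: p → w → b → q → f → a  (order 6)
  b: b → a  (order 2)
Elements of order 2: {b}.

{b}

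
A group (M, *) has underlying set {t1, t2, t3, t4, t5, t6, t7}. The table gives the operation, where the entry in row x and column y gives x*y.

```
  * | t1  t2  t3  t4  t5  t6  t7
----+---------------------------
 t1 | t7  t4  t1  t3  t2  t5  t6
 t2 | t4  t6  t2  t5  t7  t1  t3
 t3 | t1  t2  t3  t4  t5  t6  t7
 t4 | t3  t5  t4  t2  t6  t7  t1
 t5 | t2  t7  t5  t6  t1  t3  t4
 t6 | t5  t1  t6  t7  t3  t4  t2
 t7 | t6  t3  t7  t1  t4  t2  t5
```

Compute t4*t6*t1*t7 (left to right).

t4*t6 = t7
t7*t1 = t6
t6*t7 = t2

t2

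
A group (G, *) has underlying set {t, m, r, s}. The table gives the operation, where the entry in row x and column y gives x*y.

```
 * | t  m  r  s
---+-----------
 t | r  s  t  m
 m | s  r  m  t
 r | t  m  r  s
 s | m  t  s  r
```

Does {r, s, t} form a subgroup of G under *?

t*s = m, which is not in {r, s, t}.
The subset is not closed under *, so it is not a subgroup.

No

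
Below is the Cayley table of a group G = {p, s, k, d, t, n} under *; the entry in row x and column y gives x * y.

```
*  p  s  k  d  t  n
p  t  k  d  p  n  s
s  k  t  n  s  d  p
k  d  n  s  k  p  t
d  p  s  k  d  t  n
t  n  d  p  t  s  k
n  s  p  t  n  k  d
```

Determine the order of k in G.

The identity element is d (its row matches the header).
k^1 = k
k^2 = k * k = s
k^3 = s * k = n
k^4 = n * k = t
k^5 = t * k = p
k^6 = p * k = d
The first power of k equal to the identity is k^6, so ord(k) = 6.

6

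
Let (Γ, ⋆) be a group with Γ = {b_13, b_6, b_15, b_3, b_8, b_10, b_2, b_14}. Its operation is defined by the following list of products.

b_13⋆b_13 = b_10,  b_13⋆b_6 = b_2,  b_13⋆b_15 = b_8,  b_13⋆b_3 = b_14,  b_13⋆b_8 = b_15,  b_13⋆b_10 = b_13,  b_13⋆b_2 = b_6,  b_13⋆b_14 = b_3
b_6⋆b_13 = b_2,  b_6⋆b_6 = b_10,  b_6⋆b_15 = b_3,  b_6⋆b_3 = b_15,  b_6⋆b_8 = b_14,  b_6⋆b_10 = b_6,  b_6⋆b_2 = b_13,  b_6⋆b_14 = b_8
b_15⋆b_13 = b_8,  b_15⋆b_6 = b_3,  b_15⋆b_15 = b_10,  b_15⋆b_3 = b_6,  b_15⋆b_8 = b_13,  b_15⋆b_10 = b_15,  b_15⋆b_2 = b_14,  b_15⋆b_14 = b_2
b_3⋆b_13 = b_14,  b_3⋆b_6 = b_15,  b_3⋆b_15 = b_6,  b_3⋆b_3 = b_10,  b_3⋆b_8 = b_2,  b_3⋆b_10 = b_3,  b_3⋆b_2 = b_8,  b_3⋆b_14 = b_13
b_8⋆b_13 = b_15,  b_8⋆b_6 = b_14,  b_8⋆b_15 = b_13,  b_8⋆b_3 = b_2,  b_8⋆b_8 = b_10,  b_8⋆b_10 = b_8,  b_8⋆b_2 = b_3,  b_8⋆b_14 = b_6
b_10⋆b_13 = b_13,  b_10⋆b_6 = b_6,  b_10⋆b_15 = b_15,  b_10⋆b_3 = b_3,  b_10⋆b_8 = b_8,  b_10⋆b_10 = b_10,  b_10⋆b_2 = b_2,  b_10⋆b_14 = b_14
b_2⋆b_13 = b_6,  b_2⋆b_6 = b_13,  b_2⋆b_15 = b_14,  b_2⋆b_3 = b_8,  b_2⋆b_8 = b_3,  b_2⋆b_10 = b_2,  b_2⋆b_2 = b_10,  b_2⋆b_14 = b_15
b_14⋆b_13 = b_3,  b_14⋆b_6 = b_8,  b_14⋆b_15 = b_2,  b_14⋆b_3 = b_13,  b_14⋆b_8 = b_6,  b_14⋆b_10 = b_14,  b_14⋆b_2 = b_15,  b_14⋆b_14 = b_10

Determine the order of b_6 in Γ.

2

The identity element is b_10 (its row matches the header).
b_6^1 = b_6
b_6^2 = b_6 ⋆ b_6 = b_10
The first power of b_6 equal to the identity is b_6^2, so ord(b_6) = 2.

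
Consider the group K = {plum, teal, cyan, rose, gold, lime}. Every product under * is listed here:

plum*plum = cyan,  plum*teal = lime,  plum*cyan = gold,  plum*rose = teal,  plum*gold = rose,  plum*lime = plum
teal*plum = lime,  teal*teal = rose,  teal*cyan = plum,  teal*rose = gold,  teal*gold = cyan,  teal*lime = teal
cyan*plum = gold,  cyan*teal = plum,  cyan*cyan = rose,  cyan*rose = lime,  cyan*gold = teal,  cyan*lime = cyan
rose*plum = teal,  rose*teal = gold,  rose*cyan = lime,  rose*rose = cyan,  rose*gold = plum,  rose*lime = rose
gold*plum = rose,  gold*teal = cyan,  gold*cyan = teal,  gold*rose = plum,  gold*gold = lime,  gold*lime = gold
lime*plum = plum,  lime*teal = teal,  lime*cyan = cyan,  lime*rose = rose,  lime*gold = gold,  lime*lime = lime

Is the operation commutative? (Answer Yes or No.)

Check whether the table is symmetric across its main diagonal.
Every entry (row x, col y) equals the entry (row y, col x), so K is abelian.
(In fact K ≅ the cyclic group Z_6.)

Yes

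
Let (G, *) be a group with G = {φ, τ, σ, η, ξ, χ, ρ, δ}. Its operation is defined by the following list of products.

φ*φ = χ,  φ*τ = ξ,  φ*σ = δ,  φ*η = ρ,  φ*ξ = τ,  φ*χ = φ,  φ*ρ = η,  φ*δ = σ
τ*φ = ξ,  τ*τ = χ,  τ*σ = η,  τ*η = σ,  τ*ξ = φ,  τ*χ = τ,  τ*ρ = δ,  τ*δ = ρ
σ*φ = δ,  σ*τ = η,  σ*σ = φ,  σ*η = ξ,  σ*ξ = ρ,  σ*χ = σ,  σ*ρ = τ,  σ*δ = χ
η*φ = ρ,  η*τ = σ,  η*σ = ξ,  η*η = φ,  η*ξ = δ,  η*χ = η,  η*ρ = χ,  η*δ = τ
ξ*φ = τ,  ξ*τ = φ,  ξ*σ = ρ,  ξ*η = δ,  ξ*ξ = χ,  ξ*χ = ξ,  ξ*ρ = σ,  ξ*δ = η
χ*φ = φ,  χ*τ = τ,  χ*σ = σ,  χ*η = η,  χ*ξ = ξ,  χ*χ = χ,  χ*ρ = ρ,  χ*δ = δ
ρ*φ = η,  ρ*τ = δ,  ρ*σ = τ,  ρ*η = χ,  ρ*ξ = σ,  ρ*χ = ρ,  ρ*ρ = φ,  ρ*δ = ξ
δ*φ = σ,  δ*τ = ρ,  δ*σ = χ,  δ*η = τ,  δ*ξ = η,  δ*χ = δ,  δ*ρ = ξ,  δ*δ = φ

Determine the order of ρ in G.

4

The identity element is χ (its row matches the header).
ρ^1 = ρ
ρ^2 = ρ * ρ = φ
ρ^3 = φ * ρ = η
ρ^4 = η * ρ = χ
The first power of ρ equal to the identity is ρ^4, so ord(ρ) = 4.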